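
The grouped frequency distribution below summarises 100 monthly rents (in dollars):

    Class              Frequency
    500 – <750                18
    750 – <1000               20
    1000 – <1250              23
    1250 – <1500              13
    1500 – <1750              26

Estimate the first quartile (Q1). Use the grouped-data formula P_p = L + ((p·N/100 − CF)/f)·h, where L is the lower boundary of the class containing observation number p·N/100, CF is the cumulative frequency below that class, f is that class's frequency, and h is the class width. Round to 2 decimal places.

837.50

N = 100; target position k = 25/100 · 100 = 25.
Cumulative frequencies: 18, 38, 61, 74, 100.
Observation 25 falls in the class 750 – <1000.
L = 750, CF = 18, f = 20, h = 250.
P25 = 750 + ((25 − 18)/20)·250 = 750 + 87.5 = 837.5.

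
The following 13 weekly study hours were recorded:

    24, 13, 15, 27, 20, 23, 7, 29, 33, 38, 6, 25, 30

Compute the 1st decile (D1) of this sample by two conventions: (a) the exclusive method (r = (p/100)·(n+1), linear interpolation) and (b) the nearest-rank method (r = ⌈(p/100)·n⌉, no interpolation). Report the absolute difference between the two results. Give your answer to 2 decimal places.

0.60

Sorted: 6, 7, 13, 15, 20, 23, 24, 25, 27, 29, 30, 33, 38.
n = 13.
(a) r = 1.4; between ranks 1 (6) and 2 (7): 6.4.
(b) the nearest-rank method: rank 2 → 7.
|6.4 − 7| = 0.6.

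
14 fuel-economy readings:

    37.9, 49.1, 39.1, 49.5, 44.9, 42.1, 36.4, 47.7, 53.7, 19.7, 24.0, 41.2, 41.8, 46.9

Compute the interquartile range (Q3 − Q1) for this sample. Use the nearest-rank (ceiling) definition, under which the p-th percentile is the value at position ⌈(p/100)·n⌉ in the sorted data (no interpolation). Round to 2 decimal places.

9.80

Sorted: 19.7, 24.0, 36.4, 37.9, 39.1, 41.2, 41.8, 42.1, 44.9, 46.9, 47.7, 49.1, 49.5, 53.7.
n = 14.
P25: rank ⌈25/100·14⌉ = 4 → 37.9.
P75: rank ⌈75/100·14⌉ = 11 → 47.7.
Difference: 47.7 − 37.9 = 9.8.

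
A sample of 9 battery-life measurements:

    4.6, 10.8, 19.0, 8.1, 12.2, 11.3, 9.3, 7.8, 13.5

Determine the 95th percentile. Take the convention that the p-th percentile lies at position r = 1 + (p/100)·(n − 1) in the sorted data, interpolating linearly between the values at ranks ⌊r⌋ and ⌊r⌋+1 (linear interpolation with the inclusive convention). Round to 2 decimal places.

16.80

Sorted: 4.6, 7.8, 8.1, 9.3, 10.8, 11.3, 12.2, 13.5, 19.0.
n = 9.
r = 1 + (95/100)·(9 − 1) = 1 + 7.6 = 8.6.
Rank 8 is 13.5 and rank 9 is 19.0.
Interpolate: 13.5 + 0.6·(19.0 − 13.5) = 13.5 + 0.6·5.5 = 16.8.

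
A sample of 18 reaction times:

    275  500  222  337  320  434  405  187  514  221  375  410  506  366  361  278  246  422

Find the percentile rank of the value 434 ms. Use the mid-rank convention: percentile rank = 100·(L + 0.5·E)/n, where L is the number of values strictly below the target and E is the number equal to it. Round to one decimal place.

80.6

Sorted: 187, 221, 222, 246, 275, 278, 320, 337, 361, 366, 375, 405, 410, 422, 434, 500, 506, 514.
Count below 434: L = 14; count equal: E = 1; n = 18.
Percentile rank = 100·(14 + 0.5·1)/18 = 100·14.5/18 = 80.56.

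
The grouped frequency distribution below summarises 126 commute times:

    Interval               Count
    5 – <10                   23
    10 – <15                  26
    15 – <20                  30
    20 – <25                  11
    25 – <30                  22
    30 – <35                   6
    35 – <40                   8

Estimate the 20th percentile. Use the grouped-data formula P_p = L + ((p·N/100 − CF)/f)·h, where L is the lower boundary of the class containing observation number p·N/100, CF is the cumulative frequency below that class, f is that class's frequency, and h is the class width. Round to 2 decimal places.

N = 126; target position k = 20/100 · 126 = 25.2.
Cumulative frequencies: 23, 49, 79, 90, 112, 118, 126.
Observation 25.2 falls in the class 10 – <15.
L = 10, CF = 23, f = 26, h = 5.
P20 = 10 + ((25.2 − 23)/26)·5 = 10 + 0.423077 = 10.4231.

10.42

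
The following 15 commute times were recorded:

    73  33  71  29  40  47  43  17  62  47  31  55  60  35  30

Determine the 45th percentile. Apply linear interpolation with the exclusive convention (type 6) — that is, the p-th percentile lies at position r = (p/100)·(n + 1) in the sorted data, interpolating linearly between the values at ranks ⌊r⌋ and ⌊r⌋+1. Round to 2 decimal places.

Sorted: 17, 29, 30, 31, 33, 35, 40, 43, 47, 47, 55, 60, 62, 71, 73.
n = 15.
r = (45/100)·(15 + 1) = 7.2.
Rank 7 is 40 and rank 8 is 43.
Interpolate: 40 + 0.2·(43 − 40) = 40 + 0.2·3 = 40.6.

40.60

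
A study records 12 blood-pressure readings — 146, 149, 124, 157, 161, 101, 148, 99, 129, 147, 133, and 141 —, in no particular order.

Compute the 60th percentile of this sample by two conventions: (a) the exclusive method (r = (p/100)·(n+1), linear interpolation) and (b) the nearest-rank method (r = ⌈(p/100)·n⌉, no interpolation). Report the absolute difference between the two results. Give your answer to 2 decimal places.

0.20

Sorted: 99, 101, 124, 129, 133, 141, 146, 147, 148, 149, 157, 161.
n = 12.
(a) r = 7.8; between ranks 7 (146) and 8 (147): 146.8.
(b) the nearest-rank method: rank 8 → 147.
|146.8 − 147| = 0.2.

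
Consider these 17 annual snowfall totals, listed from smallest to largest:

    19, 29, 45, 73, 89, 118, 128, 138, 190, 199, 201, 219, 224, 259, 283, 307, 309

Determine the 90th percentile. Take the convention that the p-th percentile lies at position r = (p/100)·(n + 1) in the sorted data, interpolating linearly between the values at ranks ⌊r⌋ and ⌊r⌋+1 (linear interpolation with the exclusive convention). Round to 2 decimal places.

307.40

n = 17.
r = (90/100)·(17 + 1) = 16.2.
Rank 16 is 307 and rank 17 is 309.
Interpolate: 307 + 0.2·(309 − 307) = 307 + 0.2·2 = 307.4.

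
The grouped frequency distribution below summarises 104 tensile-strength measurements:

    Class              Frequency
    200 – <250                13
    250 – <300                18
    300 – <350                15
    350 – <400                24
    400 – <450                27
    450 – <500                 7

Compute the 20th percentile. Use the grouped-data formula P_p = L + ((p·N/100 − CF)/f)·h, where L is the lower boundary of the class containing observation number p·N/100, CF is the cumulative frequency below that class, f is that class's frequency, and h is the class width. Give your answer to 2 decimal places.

271.67

N = 104; target position k = 20/100 · 104 = 20.8.
Cumulative frequencies: 13, 31, 46, 70, 97, 104.
Observation 20.8 falls in the class 250 – <300.
L = 250, CF = 13, f = 18, h = 50.
P20 = 250 + ((20.8 − 13)/18)·50 = 250 + 21.6667 = 271.667.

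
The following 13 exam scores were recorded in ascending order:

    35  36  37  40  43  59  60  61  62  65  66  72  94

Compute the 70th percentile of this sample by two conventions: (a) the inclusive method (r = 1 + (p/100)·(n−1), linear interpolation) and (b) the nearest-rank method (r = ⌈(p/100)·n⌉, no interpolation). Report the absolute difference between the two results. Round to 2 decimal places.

n = 13.
(a) r = 9.4; between ranks 9 (62) and 10 (65): 63.2.
(b) the nearest-rank method: rank 10 → 65.
|63.2 − 65| = 1.8.

1.80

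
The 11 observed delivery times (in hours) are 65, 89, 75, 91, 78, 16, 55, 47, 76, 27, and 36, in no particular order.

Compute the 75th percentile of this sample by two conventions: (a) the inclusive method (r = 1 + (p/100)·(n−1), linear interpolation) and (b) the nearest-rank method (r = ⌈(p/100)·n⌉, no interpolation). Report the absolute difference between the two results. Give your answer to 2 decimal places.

1.00

Sorted: 16, 27, 36, 47, 55, 65, 75, 76, 78, 89, 91.
n = 11.
(a) r = 8.5; between ranks 8 (76) and 9 (78): 77.
(b) the nearest-rank method: rank 9 → 78.
|77 − 78| = 1.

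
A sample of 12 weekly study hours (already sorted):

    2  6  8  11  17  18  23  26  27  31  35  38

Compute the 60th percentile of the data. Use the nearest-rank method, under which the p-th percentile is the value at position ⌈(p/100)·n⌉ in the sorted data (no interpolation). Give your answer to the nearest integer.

26

n = 12.
Position = ⌈60/100 · 12⌉ = ⌈7.2⌉ = 8.
The value at rank 8 is 26.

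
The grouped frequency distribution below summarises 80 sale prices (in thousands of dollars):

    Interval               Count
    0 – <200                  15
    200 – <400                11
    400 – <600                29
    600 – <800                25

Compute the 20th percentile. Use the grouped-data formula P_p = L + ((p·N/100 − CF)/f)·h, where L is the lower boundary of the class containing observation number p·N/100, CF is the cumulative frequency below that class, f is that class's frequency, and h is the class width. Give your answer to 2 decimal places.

218.18

N = 80; target position k = 20/100 · 80 = 16.
Cumulative frequencies: 15, 26, 55, 80.
Observation 16 falls in the class 200 – <400.
L = 200, CF = 15, f = 11, h = 200.
P20 = 200 + ((16 − 15)/11)·200 = 200 + 18.1818 = 218.182.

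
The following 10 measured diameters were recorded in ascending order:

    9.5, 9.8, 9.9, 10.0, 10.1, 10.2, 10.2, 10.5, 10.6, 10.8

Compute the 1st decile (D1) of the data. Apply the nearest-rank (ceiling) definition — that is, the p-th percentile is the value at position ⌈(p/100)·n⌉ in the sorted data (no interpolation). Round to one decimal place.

n = 10.
Position = ⌈10/100 · 10⌉ = ⌈1⌉ = 1.
The value at rank 1 is 9.5.

9.5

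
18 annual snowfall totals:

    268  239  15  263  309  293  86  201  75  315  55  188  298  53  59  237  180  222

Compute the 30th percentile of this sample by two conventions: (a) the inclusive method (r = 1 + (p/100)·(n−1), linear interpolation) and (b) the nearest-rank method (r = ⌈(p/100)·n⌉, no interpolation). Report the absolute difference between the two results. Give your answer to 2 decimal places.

Sorted: 15, 53, 55, 59, 75, 86, 180, 188, 201, 222, 237, 239, 263, 268, 293, 298, 309, 315.
n = 18.
(a) r = 6.1; between ranks 6 (86) and 7 (180): 95.4.
(b) the nearest-rank method: rank 6 → 86.
|95.4 − 86| = 9.4.

9.40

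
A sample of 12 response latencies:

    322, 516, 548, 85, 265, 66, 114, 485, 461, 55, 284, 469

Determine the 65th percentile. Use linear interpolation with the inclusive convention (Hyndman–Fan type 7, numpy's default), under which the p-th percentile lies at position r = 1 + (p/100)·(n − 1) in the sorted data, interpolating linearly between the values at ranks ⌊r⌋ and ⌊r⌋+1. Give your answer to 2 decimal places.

462.20

Sorted: 55, 66, 85, 114, 265, 284, 322, 461, 469, 485, 516, 548.
n = 12.
r = 1 + (65/100)·(12 − 1) = 1 + 7.15 = 8.15.
Rank 8 is 461 and rank 9 is 469.
Interpolate: 461 + 0.15·(469 − 461) = 461 + 0.15·8 = 462.2.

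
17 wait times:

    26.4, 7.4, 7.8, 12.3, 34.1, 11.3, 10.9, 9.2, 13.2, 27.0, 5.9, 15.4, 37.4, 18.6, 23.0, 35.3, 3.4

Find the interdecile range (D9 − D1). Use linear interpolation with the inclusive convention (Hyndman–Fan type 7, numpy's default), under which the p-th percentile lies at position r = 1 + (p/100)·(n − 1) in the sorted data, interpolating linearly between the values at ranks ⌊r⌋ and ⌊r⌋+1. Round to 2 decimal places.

27.78

Sorted: 3.4, 5.9, 7.4, 7.8, 9.2, 10.9, 11.3, 12.3, 13.2, 15.4, 18.6, 23.0, 26.4, 27.0, 34.1, 35.3, 37.4.
n = 17.
P10: r = 2.6; ranks 2–3 are 5.9, 7.4; interpolating gives 6.8.
P90: r = 15.4; ranks 15–16 are 34.1, 35.3; interpolating gives 34.58.
Difference: 34.58 − 6.8 = 27.78.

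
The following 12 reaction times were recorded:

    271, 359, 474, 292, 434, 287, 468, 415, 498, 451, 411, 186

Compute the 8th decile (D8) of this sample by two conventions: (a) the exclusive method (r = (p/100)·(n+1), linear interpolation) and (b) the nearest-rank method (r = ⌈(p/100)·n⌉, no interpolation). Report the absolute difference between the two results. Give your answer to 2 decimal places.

Sorted: 186, 271, 287, 292, 359, 411, 415, 434, 451, 468, 474, 498.
n = 12.
(a) r = 10.4; between ranks 10 (468) and 11 (474): 470.4.
(b) the nearest-rank method: rank 10 → 468.
|470.4 − 468| = 2.4.

2.40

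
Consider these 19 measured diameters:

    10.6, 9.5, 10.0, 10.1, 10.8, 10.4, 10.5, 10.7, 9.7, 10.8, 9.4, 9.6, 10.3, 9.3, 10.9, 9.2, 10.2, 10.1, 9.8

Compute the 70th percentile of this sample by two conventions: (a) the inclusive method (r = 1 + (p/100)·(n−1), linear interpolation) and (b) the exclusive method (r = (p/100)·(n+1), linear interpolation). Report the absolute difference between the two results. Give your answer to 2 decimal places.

0.04

Sorted: 9.2, 9.3, 9.4, 9.5, 9.6, 9.7, 9.8, 10.0, 10.1, 10.1, 10.2, 10.3, 10.4, 10.5, 10.6, 10.7, 10.8, 10.8, 10.9.
n = 19.
(a) r = 13.6; between ranks 13 (10.4) and 14 (10.5): 10.46.
(b) r = 14 → value at rank 14 = 10.5.
|10.46 − 10.5| = 0.04.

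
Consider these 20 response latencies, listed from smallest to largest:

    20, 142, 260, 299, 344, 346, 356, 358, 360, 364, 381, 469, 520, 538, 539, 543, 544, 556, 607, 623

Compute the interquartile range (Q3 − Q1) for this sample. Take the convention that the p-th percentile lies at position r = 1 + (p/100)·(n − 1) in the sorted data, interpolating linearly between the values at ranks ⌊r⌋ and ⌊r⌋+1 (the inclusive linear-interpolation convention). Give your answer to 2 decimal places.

n = 20.
P25: r = 5.75; ranks 5–6 are 344, 346; interpolating gives 345.5.
P75: r = 15.25; ranks 15–16 are 539, 543; interpolating gives 540.
Difference: 540 − 345.5 = 194.5.

194.50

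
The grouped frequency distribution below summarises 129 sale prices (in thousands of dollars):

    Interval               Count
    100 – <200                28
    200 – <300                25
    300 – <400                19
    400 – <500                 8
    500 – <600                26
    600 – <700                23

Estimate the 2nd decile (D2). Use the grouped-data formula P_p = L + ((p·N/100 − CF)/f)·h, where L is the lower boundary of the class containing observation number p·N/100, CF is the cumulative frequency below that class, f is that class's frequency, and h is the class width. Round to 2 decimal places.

192.14

N = 129; target position k = 20/100 · 129 = 25.8.
Cumulative frequencies: 28, 53, 72, 80, 106, 129.
Observation 25.8 falls in the class 100 – <200.
L = 100, CF = 0, f = 28, h = 100.
P20 = 100 + ((25.8 − 0)/28)·100 = 100 + 92.1429 = 192.143.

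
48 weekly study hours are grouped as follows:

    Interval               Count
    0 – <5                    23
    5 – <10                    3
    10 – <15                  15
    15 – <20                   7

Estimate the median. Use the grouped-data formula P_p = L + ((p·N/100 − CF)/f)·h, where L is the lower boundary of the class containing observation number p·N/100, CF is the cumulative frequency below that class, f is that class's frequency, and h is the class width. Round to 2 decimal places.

6.67

N = 48; target position k = 50/100 · 48 = 24.
Cumulative frequencies: 23, 26, 41, 48.
Observation 24 falls in the class 5 – <10.
L = 5, CF = 23, f = 3, h = 5.
P50 = 5 + ((24 − 23)/3)·5 = 5 + 1.66667 = 6.66667.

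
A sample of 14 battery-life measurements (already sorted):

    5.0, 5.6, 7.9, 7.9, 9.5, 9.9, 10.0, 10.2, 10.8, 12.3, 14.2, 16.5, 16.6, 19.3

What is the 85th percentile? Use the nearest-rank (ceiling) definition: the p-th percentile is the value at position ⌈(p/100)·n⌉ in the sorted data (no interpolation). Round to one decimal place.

16.5

n = 14.
Position = ⌈85/100 · 14⌉ = ⌈11.9⌉ = 12.
The value at rank 12 is 16.5.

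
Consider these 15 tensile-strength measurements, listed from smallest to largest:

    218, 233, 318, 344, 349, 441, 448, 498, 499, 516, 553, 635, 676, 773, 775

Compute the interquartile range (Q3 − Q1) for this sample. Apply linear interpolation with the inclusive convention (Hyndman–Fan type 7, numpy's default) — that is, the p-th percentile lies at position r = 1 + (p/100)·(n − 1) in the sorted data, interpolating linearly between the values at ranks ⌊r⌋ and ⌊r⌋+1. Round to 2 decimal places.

n = 15.
P25: r = 4.5; ranks 4–5 are 344, 349; interpolating gives 346.5.
P75: r = 11.5; ranks 11–12 are 553, 635; interpolating gives 594.
Difference: 594 − 346.5 = 247.5.

247.50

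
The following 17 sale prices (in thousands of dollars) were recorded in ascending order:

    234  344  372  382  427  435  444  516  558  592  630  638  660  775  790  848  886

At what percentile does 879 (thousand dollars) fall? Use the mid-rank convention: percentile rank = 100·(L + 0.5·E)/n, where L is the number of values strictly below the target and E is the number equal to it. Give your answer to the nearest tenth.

Count below 879: L = 16; count equal: E = 0; n = 17.
Percentile rank = 100·(16 + 0.5·0)/17 = 100·16/17 = 94.12.

94.1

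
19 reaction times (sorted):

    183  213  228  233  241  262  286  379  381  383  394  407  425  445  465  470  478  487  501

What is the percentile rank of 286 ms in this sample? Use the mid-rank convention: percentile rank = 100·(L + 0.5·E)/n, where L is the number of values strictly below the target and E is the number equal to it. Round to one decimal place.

34.2

Count below 286: L = 6; count equal: E = 1; n = 19.
Percentile rank = 100·(6 + 0.5·1)/19 = 100·6.5/19 = 34.21.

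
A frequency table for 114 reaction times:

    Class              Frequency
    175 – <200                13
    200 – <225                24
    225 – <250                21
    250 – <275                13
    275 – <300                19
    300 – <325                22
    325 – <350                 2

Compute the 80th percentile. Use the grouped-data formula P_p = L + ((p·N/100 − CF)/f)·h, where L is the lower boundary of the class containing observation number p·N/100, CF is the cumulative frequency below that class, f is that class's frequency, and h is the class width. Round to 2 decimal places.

301.36

N = 114; target position k = 80/100 · 114 = 91.2.
Cumulative frequencies: 13, 37, 58, 71, 90, 112, 114.
Observation 91.2 falls in the class 300 – <325.
L = 300, CF = 90, f = 22, h = 25.
P80 = 300 + ((91.2 − 90)/22)·25 = 300 + 1.36364 = 301.364.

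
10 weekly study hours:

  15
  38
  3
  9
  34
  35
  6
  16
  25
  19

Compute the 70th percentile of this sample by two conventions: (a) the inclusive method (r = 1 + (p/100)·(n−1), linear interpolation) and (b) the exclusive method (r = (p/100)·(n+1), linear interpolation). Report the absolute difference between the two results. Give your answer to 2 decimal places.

3.60

Sorted: 3, 6, 9, 15, 16, 19, 25, 34, 35, 38.
n = 10.
(a) r = 7.3; between ranks 7 (25) and 8 (34): 27.7.
(b) r = 7.7; between ranks 7 (25) and 8 (34): 31.3.
|27.7 − 31.3| = 3.6.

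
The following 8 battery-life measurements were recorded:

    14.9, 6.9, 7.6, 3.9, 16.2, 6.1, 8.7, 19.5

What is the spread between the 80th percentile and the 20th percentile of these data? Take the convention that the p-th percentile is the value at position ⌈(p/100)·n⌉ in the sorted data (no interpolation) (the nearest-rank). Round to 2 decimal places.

Sorted: 3.9, 6.1, 6.9, 7.6, 8.7, 14.9, 16.2, 19.5.
n = 8.
P20: rank ⌈20/100·8⌉ = 2 → 6.1.
P80: rank ⌈80/100·8⌉ = 7 → 16.2.
Difference: 16.2 − 6.1 = 10.1.

10.10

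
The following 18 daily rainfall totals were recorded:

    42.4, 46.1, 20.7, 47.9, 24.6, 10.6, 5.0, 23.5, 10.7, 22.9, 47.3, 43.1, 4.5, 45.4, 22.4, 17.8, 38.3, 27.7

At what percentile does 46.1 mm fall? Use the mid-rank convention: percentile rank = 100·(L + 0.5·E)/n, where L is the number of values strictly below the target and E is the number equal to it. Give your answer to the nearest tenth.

86.1

Sorted: 4.5, 5.0, 10.6, 10.7, 17.8, 20.7, 22.4, 22.9, 23.5, 24.6, 27.7, 38.3, 42.4, 43.1, 45.4, 46.1, 47.3, 47.9.
Count below 46.1: L = 15; count equal: E = 1; n = 18.
Percentile rank = 100·(15 + 0.5·1)/18 = 100·15.5/18 = 86.11.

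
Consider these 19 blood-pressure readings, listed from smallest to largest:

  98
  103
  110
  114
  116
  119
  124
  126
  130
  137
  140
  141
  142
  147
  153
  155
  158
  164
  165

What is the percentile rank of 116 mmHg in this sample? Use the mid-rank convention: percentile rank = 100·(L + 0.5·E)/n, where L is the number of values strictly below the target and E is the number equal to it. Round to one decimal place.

Count below 116: L = 4; count equal: E = 1; n = 19.
Percentile rank = 100·(4 + 0.5·1)/19 = 100·4.5/19 = 23.68.

23.7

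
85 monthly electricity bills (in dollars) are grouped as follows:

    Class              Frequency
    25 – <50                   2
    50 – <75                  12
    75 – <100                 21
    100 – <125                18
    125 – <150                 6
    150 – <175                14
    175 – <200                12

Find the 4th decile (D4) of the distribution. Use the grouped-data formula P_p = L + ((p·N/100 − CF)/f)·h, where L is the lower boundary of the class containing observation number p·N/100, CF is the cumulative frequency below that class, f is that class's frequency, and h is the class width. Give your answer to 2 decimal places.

98.81

N = 85; target position k = 40/100 · 85 = 34.
Cumulative frequencies: 2, 14, 35, 53, 59, 73, 85.
Observation 34 falls in the class 75 – <100.
L = 75, CF = 14, f = 21, h = 25.
P40 = 75 + ((34 − 14)/21)·25 = 75 + 23.8095 = 98.8095.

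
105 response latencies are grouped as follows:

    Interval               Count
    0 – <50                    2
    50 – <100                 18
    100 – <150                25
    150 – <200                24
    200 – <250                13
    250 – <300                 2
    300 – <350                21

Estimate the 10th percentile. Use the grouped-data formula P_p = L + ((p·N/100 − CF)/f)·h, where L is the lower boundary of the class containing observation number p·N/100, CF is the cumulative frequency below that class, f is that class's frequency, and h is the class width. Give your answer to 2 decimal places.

N = 105; target position k = 10/100 · 105 = 10.5.
Cumulative frequencies: 2, 20, 45, 69, 82, 84, 105.
Observation 10.5 falls in the class 50 – <100.
L = 50, CF = 2, f = 18, h = 50.
P10 = 50 + ((10.5 − 2)/18)·50 = 50 + 23.6111 = 73.6111.

73.61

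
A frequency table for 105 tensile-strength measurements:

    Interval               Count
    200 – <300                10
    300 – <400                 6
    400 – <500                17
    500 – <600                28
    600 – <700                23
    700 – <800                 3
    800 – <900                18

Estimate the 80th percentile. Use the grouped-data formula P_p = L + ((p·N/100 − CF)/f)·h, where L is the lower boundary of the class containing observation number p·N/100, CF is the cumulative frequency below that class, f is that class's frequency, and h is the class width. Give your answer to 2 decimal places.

N = 105; target position k = 80/100 · 105 = 84.
Cumulative frequencies: 10, 16, 33, 61, 84, 87, 105.
Observation 84 falls in the class 600 – <700.
L = 600, CF = 61, f = 23, h = 100.
P80 = 600 + ((84 − 61)/23)·100 = 600 + 100 = 700.

700.00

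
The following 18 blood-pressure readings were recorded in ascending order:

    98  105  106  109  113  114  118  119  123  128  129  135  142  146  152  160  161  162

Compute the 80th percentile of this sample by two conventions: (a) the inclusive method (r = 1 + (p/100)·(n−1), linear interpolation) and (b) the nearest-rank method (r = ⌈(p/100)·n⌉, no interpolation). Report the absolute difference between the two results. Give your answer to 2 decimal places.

2.40

n = 18.
(a) r = 14.6; between ranks 14 (146) and 15 (152): 149.6.
(b) the nearest-rank method: rank 15 → 152.
|149.6 − 152| = 2.4.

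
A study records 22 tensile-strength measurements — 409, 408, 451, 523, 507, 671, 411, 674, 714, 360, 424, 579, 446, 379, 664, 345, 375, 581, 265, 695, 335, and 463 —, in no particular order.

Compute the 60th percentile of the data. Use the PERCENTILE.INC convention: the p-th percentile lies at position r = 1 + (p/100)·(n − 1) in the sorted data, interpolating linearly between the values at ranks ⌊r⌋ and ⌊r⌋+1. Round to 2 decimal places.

Sorted: 265, 335, 345, 360, 375, 379, 408, 409, 411, 424, 446, 451, 463, 507, 523, 579, 581, 664, 671, 674, 695, 714.
n = 22.
r = 1 + (60/100)·(22 − 1) = 1 + 12.6 = 13.6.
Rank 13 is 463 and rank 14 is 507.
Interpolate: 463 + 0.6·(507 − 463) = 463 + 0.6·44 = 489.4.

489.40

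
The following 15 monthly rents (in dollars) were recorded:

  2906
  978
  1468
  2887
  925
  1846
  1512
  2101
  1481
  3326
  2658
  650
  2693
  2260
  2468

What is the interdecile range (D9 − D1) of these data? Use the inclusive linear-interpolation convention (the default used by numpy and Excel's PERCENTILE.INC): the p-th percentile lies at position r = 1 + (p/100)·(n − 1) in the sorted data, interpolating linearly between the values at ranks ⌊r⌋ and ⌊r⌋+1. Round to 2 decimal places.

Sorted: 650, 925, 978, 1468, 1481, 1512, 1846, 2101, 2260, 2468, 2658, 2693, 2887, 2906, 3326.
n = 15.
P10: r = 2.4; ranks 2–3 are 925, 978; interpolating gives 946.2.
P90: r = 13.6; ranks 13–14 are 2887, 2906; interpolating gives 2898.4.
Difference: 2898.4 − 946.2 = 1952.2.

1952.20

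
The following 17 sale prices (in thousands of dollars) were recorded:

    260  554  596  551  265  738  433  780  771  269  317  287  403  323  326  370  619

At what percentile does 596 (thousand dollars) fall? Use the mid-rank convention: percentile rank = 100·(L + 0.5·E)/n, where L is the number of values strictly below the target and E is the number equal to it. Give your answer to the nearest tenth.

Sorted: 260, 265, 269, 287, 317, 323, 326, 370, 403, 433, 551, 554, 596, 619, 738, 771, 780.
Count below 596: L = 12; count equal: E = 1; n = 17.
Percentile rank = 100·(12 + 0.5·1)/17 = 100·12.5/17 = 73.53.

73.5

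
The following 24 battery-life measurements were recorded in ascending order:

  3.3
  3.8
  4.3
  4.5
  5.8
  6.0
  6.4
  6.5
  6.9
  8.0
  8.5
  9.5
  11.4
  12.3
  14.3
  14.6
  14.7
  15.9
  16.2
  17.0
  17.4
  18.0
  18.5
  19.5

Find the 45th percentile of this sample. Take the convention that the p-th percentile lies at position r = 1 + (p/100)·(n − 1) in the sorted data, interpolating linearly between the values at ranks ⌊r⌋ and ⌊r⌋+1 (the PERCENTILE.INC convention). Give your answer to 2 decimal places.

n = 24.
r = 1 + (45/100)·(24 − 1) = 1 + 10.35 = 11.35.
Rank 11 is 8.5 and rank 12 is 9.5.
Interpolate: 8.5 + 0.35·(9.5 − 8.5) = 8.5 + 0.35·1 = 8.85.

8.85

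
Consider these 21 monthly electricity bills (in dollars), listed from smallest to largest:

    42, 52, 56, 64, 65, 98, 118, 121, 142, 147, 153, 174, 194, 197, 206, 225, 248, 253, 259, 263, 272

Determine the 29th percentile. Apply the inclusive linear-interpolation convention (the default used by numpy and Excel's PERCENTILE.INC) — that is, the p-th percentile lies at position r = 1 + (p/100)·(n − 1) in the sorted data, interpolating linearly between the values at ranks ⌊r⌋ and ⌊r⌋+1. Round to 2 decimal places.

n = 21.
r = 1 + (29/100)·(21 − 1) = 1 + 5.8 = 6.8.
Rank 6 is 98 and rank 7 is 118.
Interpolate: 98 + 0.8·(118 − 98) = 98 + 0.8·20 = 114.

114.00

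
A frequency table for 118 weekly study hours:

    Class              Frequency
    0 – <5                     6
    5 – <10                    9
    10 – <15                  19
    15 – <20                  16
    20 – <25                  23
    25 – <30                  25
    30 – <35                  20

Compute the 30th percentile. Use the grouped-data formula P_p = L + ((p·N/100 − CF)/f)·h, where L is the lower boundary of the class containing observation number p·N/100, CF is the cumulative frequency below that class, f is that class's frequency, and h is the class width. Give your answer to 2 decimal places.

N = 118; target position k = 30/100 · 118 = 35.4.
Cumulative frequencies: 6, 15, 34, 50, 73, 98, 118.
Observation 35.4 falls in the class 15 – <20.
L = 15, CF = 34, f = 16, h = 5.
P30 = 15 + ((35.4 − 34)/16)·5 = 15 + 0.4375 = 15.4375.

15.44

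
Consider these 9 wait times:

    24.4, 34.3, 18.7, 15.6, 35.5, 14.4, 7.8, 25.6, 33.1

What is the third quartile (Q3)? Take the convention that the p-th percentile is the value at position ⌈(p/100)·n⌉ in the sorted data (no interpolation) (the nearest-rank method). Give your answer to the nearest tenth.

Sorted: 7.8, 14.4, 15.6, 18.7, 24.4, 25.6, 33.1, 34.3, 35.5.
n = 9.
Position = ⌈75/100 · 9⌉ = ⌈6.75⌉ = 7.
The value at rank 7 is 33.1.

33.1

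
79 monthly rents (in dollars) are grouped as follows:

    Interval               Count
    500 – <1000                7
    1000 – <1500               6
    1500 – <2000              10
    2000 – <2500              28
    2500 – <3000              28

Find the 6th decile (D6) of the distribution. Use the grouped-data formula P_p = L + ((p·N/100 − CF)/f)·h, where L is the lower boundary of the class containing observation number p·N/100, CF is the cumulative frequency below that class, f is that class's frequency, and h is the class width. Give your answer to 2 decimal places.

N = 79; target position k = 60/100 · 79 = 47.4.
Cumulative frequencies: 7, 13, 23, 51, 79.
Observation 47.4 falls in the class 2000 – <2500.
L = 2000, CF = 23, f = 28, h = 500.
P60 = 2000 + ((47.4 − 23)/28)·500 = 2000 + 435.714 = 2435.71.

2435.71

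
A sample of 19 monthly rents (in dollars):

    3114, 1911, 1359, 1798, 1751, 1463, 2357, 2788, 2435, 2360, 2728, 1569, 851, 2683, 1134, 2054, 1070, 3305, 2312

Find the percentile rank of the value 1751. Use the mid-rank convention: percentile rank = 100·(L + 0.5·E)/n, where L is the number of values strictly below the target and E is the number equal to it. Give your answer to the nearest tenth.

Sorted: 851, 1070, 1134, 1359, 1463, 1569, 1751, 1798, 1911, 2054, 2312, 2357, 2360, 2435, 2683, 2728, 2788, 3114, 3305.
Count below 1751: L = 6; count equal: E = 1; n = 19.
Percentile rank = 100·(6 + 0.5·1)/19 = 100·6.5/19 = 34.21.

34.2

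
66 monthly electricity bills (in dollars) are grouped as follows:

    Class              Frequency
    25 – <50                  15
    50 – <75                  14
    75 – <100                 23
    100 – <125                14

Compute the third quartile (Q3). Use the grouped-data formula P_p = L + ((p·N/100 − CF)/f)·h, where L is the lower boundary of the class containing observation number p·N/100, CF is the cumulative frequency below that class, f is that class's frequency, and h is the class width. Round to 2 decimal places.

N = 66; target position k = 75/100 · 66 = 49.5.
Cumulative frequencies: 15, 29, 52, 66.
Observation 49.5 falls in the class 75 – <100.
L = 75, CF = 29, f = 23, h = 25.
P75 = 75 + ((49.5 − 29)/23)·25 = 75 + 22.2826 = 97.2826.

97.28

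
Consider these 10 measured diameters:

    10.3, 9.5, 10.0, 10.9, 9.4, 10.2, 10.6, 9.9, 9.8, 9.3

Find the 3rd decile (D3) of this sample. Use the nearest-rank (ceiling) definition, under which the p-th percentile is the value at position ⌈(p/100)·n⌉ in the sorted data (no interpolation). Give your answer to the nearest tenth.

9.5

Sorted: 9.3, 9.4, 9.5, 9.8, 9.9, 10.0, 10.2, 10.3, 10.6, 10.9.
n = 10.
Position = ⌈30/100 · 10⌉ = ⌈3⌉ = 3.
The value at rank 3 is 9.5.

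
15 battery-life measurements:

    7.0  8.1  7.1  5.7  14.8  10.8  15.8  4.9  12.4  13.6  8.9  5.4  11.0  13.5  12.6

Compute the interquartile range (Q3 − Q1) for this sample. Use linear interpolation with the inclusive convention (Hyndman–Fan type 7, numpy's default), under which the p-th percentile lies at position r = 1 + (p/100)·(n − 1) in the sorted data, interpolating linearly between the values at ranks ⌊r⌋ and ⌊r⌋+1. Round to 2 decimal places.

Sorted: 4.9, 5.4, 5.7, 7.0, 7.1, 8.1, 8.9, 10.8, 11.0, 12.4, 12.6, 13.5, 13.6, 14.8, 15.8.
n = 15.
P25: r = 4.5; ranks 4–5 are 7.0, 7.1; interpolating gives 7.05.
P75: r = 11.5; ranks 11–12 are 12.6, 13.5; interpolating gives 13.05.
Difference: 13.05 − 7.05 = 6.

6.00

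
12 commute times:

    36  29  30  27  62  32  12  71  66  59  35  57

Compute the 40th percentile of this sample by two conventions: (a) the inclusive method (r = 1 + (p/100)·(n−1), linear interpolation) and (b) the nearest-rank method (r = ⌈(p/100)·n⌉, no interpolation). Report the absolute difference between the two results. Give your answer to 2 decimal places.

1.20

Sorted: 12, 27, 29, 30, 32, 35, 36, 57, 59, 62, 66, 71.
n = 12.
(a) r = 5.4; between ranks 5 (32) and 6 (35): 33.2.
(b) the nearest-rank method: rank 5 → 32.
|33.2 − 32| = 1.2.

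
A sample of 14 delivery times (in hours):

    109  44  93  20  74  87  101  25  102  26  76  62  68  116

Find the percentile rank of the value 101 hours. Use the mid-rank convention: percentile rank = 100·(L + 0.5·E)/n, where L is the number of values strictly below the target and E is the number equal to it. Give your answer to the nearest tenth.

Sorted: 20, 25, 26, 44, 62, 68, 74, 76, 87, 93, 101, 102, 109, 116.
Count below 101: L = 10; count equal: E = 1; n = 14.
Percentile rank = 100·(10 + 0.5·1)/14 = 100·10.5/14 = 75.

75.0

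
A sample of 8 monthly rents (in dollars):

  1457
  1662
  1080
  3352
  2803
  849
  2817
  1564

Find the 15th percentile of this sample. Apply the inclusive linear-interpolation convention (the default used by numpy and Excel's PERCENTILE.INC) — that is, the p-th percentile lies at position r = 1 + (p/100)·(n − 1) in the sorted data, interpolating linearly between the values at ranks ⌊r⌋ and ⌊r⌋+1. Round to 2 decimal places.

1098.85

Sorted: 849, 1080, 1457, 1564, 1662, 2803, 2817, 3352.
n = 8.
r = 1 + (15/100)·(8 − 1) = 1 + 1.05 = 2.05.
Rank 2 is 1080 and rank 3 is 1457.
Interpolate: 1080 + 0.05·(1457 − 1080) = 1080 + 0.05·377 = 1098.85.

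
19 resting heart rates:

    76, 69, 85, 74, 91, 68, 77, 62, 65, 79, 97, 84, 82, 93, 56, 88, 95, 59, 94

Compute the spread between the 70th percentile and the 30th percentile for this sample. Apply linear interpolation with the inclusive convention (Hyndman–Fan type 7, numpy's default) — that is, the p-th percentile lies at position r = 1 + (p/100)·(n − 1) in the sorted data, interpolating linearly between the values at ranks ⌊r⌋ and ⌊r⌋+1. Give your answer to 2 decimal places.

15.80

Sorted: 56, 59, 62, 65, 68, 69, 74, 76, 77, 79, 82, 84, 85, 88, 91, 93, 94, 95, 97.
n = 19.
P30: r = 6.4; ranks 6–7 are 69, 74; interpolating gives 71.
P70: r = 13.6; ranks 13–14 are 85, 88; interpolating gives 86.8.
Difference: 86.8 − 71 = 15.8.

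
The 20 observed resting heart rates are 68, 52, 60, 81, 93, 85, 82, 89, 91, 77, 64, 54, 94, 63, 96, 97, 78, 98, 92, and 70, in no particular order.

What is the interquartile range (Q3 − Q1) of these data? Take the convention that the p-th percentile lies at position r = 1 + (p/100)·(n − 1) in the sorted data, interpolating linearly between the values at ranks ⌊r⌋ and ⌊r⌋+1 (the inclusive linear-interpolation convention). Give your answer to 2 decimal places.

Sorted: 52, 54, 60, 63, 64, 68, 70, 77, 78, 81, 82, 85, 89, 91, 92, 93, 94, 96, 97, 98.
n = 20.
P25: r = 5.75; ranks 5–6 are 64, 68; interpolating gives 67.
P75: r = 15.25; ranks 15–16 are 92, 93; interpolating gives 92.25.
Difference: 92.25 − 67 = 25.25.

25.25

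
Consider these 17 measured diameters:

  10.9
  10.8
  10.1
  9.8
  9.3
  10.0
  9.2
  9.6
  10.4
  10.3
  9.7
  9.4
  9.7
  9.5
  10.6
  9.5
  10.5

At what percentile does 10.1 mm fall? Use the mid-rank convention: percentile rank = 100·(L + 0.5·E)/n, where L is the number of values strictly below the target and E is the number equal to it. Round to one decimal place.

61.8

Sorted: 9.2, 9.3, 9.4, 9.5, 9.5, 9.6, 9.7, 9.7, 9.8, 10.0, 10.1, 10.3, 10.4, 10.5, 10.6, 10.8, 10.9.
Count below 10.1: L = 10; count equal: E = 1; n = 17.
Percentile rank = 100·(10 + 0.5·1)/17 = 100·10.5/17 = 61.76.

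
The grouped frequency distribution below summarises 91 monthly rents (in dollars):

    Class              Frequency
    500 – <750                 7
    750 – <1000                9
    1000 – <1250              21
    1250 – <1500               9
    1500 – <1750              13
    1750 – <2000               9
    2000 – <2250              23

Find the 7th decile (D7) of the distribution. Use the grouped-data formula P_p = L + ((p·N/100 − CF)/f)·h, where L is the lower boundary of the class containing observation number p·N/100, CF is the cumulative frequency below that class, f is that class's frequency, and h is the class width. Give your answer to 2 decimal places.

1880.56

N = 91; target position k = 70/100 · 91 = 63.7.
Cumulative frequencies: 7, 16, 37, 46, 59, 68, 91.
Observation 63.7 falls in the class 1750 – <2000.
L = 1750, CF = 59, f = 9, h = 250.
P70 = 1750 + ((63.7 − 59)/9)·250 = 1750 + 130.556 = 1880.56.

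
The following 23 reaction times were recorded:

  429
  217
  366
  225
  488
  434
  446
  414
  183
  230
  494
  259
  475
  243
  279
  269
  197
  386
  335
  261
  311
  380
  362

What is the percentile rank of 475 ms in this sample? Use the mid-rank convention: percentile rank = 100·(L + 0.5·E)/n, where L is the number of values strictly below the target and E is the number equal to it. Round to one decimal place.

89.1

Sorted: 183, 197, 217, 225, 230, 243, 259, 261, 269, 279, 311, 335, 362, 366, 380, 386, 414, 429, 434, 446, 475, 488, 494.
Count below 475: L = 20; count equal: E = 1; n = 23.
Percentile rank = 100·(20 + 0.5·1)/23 = 100·20.5/23 = 89.13.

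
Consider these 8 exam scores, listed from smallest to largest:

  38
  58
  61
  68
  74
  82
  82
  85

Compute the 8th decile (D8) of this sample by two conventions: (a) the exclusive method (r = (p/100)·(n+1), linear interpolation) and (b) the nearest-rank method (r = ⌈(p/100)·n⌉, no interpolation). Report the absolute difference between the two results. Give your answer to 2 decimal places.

0.60

n = 8.
(a) r = 7.2; between ranks 7 (82) and 8 (85): 82.6.
(b) the nearest-rank method: rank 7 → 82.
|82.6 − 82| = 0.6.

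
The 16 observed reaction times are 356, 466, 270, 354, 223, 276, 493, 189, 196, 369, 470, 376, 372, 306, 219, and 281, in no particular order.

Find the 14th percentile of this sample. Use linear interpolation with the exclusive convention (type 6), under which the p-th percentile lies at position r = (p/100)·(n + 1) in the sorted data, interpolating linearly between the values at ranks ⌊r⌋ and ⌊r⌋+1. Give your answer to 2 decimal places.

204.74

Sorted: 189, 196, 219, 223, 270, 276, 281, 306, 354, 356, 369, 372, 376, 466, 470, 493.
n = 16.
r = (14/100)·(16 + 1) = 2.38.
Rank 2 is 196 and rank 3 is 219.
Interpolate: 196 + 0.38·(219 − 196) = 196 + 0.38·23 = 204.74.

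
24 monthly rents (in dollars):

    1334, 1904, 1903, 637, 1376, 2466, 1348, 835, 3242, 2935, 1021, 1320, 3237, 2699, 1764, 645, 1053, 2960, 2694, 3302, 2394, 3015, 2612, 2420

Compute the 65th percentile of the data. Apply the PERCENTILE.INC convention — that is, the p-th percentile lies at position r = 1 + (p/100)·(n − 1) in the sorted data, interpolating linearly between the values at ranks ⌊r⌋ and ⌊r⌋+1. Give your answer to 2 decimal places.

2604.70

Sorted: 637, 645, 835, 1021, 1053, 1320, 1334, 1348, 1376, 1764, 1903, 1904, 2394, 2420, 2466, 2612, 2694, 2699, 2935, 2960, 3015, 3237, 3242, 3302.
n = 24.
r = 1 + (65/100)·(24 − 1) = 1 + 14.95 = 15.95.
Rank 15 is 2466 and rank 16 is 2612.
Interpolate: 2466 + 0.95·(2612 − 2466) = 2466 + 0.95·146 = 2604.7.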